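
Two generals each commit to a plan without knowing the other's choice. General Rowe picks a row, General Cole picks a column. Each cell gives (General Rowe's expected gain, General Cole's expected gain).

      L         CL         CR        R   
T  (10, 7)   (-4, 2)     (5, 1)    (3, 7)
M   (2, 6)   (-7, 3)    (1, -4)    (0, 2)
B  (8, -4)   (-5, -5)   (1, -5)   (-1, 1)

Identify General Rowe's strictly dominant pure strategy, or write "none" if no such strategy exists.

T

T vs M: L: 10>2, CL: -4>-7, CR: 5>1, R: 3>0.
T vs B: L: 10>8, CL: -4>-5, CR: 5>1, R: 3>-1.
T strictly beats every other strategy against every opponent action, so it is strictly dominant.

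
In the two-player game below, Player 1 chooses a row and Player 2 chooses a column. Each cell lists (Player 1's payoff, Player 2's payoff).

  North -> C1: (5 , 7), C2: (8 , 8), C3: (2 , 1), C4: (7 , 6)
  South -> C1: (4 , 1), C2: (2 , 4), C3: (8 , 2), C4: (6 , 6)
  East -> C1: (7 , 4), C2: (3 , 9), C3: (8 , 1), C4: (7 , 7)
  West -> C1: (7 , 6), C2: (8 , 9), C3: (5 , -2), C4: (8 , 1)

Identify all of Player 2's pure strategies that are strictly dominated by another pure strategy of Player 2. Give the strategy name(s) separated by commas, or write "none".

C2 strictly dominates C1 — North: 8>7, South: 4>1, East: 9>4, West: 9>6.
Nothing dominates C2: C1 at North (8>7); C3 at North (8>1); C4 at North (8>6).
C2 strictly dominates C3 — North: 8>1, South: 4>2, East: 9>1, West: 9>-2.
C4: no other strategy beats it everywhere (C1 at South (6>1); C2 at South (6>4); C3 at North (6>1)).

C1, C3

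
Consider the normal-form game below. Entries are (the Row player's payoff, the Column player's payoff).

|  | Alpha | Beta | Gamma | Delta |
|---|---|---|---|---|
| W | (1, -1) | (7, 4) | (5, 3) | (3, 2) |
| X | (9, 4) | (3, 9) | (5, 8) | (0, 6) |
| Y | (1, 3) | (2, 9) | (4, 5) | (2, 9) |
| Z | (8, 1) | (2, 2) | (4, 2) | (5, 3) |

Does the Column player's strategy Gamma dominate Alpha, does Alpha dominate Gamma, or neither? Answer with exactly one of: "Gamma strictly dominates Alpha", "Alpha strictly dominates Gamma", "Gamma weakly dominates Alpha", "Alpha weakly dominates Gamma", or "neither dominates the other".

Gamma strictly dominates Alpha

Gamma's payoffs vs Alpha's, by the Row player's action — W: 3>-1, X: 8>4, Y: 5>3, Z: 2>1.
Every comparison favours Gamma, so Gamma strictly dominates Alpha.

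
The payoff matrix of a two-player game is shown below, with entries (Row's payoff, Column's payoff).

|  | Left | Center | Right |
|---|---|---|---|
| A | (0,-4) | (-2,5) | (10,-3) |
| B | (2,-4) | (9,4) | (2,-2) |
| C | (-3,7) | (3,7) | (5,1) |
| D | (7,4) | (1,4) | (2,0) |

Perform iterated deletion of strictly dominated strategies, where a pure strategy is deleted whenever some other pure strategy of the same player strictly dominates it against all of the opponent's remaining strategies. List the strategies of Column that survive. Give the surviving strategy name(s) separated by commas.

Left, Center

Column Right is eliminated: Center beats it against every remaining row (A: 5>-3, B: 4>-2, C: 7>1, D: 4>0).
For Row, B strictly dominates A on the remaining columns (Left: 2>0, Center: 9>-2); eliminate A.
Row C is eliminated: B beats it against every remaining column (Left: 2>-3, Center: 9>3).
Among the remaining strategies, none is strictly dominated by another pure strategy of the same player, so the elimination stops.
Surviving strategies — Row: {B, D}; Column: {Left, Center}.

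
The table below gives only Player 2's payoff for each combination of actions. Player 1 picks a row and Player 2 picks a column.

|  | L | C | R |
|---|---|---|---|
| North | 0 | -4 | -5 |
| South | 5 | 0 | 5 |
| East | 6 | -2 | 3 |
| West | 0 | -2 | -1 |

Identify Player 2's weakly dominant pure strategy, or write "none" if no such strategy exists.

L vs C: North: 0>-4, South: 5>0, East: 6>-2, West: 0>-2.
L vs R: North: 0>-5, South: 5=5, East: 6>3, West: 0>-1.
L is at least as good as every other strategy against every opponent action, so it is weakly dominant.

L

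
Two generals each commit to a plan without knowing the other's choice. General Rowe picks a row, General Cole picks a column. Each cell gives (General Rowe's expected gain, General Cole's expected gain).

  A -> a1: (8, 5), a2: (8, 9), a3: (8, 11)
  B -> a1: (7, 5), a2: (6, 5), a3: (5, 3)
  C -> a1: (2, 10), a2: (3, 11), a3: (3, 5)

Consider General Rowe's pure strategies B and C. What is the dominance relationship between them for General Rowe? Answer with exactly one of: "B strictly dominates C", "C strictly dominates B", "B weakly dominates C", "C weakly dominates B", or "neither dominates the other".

B's payoffs vs C's, by General Cole's action — a1: 7>2, a2: 6>3, a3: 5>3.
B gives a strictly higher payoff against each choice by General Cole, so B strictly dominates C.

B strictly dominates C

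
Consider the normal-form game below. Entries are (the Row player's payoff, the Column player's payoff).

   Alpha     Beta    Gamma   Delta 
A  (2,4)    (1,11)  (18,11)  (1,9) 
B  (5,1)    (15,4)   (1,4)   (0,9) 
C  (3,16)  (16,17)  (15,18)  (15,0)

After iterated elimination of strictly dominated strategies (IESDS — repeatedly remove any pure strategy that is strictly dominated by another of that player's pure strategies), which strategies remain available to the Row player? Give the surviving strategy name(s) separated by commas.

The Column player's strategy Alpha is strictly dominated by Beta (A: 11>4, B: 4>1, C: 17>16) and is removed.
The Row player's strategy B is strictly dominated by C (Beta: 16>15, Gamma: 15>1, Delta: 15>0) and is removed.
Column Delta is eliminated: Beta beats it against every remaining row (A: 11>9, C: 17>0).
Among the remaining strategies, none is strictly dominated by another pure strategy of the same player, so the elimination stops.
Surviving strategies — the Row player: {A, C}; the Column player: {Beta, Gamma}.

A, C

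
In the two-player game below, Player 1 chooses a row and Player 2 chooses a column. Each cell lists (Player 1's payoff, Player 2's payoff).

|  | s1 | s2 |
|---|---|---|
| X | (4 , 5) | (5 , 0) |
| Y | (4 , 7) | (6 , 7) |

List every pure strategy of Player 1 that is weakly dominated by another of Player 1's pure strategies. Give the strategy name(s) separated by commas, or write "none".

X

X is weakly dominated by Y (s1: 4=4, s2: 6>5).
Y is not dominated — it holds its own against X at s2 (6>5).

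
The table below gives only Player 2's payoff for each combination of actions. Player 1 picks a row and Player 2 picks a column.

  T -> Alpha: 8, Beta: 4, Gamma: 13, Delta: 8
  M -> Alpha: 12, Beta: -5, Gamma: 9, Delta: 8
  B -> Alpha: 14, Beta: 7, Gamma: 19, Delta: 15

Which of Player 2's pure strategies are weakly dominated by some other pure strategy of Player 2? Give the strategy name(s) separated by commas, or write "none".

Alpha: no other strategy beats it everywhere (Beta at T (8>4); Gamma at M (12>9); Delta at M (12>8)).
Beta: dominated, since Alpha does at least as well everywhere (T: 8>4, M: 12>-5, B: 14>7).
Nothing dominates Gamma: Alpha at T (13>8); Beta at T (13>4); Delta at T (13>8).
Delta: dominated, since Gamma does at least as well everywhere (T: 13>8, M: 9>8, B: 19>15).

Beta, Delta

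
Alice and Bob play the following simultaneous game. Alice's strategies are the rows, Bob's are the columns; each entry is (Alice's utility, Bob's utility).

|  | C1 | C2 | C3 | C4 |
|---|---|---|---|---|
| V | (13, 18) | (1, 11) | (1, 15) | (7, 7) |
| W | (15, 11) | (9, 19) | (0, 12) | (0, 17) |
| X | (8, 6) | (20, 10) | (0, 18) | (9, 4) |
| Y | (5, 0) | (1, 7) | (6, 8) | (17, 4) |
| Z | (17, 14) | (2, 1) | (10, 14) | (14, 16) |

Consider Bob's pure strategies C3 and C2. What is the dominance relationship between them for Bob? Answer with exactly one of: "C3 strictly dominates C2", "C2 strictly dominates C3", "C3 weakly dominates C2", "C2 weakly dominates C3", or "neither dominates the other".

neither dominates the other

Compare C3 to C2 across every action of Alice: V: 15>11, W: 12<19, X: 18>10, Y: 8>7, Z: 14>1.
C3 does better at V, X, Y, Z but worse at W; neither strategy dominates the other.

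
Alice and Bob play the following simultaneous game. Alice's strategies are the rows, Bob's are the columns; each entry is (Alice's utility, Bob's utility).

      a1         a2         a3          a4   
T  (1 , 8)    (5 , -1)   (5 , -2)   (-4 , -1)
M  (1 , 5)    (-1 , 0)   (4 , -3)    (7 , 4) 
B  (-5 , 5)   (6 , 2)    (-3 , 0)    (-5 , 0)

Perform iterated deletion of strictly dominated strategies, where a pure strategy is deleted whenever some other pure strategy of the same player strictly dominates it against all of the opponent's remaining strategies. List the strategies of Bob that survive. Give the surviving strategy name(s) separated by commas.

For Bob, a1 strictly dominates a2 on the remaining rows (T: 8>-1, M: 5>0, B: 5>2); eliminate a2.
Row B is eliminated: T beats it against every remaining column (a1: 1>-5, a3: 5>-3, a4: -4>-5).
Column a3 is eliminated: a1 beats it against every remaining row (T: 8>-2, M: 5>-3).
Bob's strategy a4 is strictly dominated by a1 (T: 8>-1, M: 5>4) and is removed.
Among the remaining strategies, none is strictly dominated by another pure strategy of the same player, so the elimination stops.
Surviving strategies — Alice: {T, M}; Bob: {a1}.

a1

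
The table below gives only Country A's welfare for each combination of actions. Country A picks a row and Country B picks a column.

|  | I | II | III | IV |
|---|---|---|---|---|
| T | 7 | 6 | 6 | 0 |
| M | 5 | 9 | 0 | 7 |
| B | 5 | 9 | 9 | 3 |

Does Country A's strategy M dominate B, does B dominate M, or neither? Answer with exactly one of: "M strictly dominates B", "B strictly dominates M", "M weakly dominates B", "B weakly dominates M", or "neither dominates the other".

neither dominates the other

M's payoffs vs B's, by Country B's action — I: 5=5, II: 9=9, III: 0<9, IV: 7>3.
M does better at IV but worse at III; neither strategy dominates the other.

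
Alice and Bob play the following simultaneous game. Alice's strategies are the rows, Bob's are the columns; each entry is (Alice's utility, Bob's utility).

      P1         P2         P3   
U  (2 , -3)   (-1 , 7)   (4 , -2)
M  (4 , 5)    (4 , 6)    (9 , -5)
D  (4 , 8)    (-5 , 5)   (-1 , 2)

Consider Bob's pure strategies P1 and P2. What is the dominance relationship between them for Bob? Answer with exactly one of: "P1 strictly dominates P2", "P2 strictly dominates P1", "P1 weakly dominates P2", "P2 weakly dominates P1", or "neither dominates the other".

neither dominates the other

Compare P1 to P2 across each opponent action: U: -3<7, M: 5<6, D: 8>5.
P1 does better at D but worse at U, M; neither strategy dominates the other.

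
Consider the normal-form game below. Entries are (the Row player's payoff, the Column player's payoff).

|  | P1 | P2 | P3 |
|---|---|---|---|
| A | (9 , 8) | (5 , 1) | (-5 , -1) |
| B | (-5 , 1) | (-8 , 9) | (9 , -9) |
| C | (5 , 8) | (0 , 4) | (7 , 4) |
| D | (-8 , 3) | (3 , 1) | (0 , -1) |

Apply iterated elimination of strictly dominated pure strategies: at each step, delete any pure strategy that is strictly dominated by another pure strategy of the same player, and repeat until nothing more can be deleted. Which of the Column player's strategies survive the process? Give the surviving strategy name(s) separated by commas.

P1

For the Column player, P1 strictly dominates P3 on the remaining rows (A: 8>-1, B: 1>-9, C: 8>4, D: 3>-1); eliminate P3.
For the Row player, A strictly dominates B on the remaining columns (P1: 9>-5, P2: 5>-8); eliminate B.
The Row player's strategy C is strictly dominated by A (P1: 9>5, P2: 5>0) and is removed.
For the Row player, A strictly dominates D on the remaining columns (P1: 9>-8, P2: 5>3); eliminate D.
For the Column player, P1 strictly dominates P2 on the remaining rows (A: 8>1); eliminate P2.
Among the remaining strategies, none is strictly dominated by another pure strategy of the same player, so the elimination stops.
Surviving strategies — the Row player: {A}; the Column player: {P1}.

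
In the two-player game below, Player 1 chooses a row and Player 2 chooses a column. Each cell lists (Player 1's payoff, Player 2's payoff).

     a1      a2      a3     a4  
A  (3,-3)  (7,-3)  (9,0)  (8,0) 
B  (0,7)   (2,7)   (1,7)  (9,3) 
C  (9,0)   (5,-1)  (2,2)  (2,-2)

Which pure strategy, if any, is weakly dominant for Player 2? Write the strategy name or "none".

a3

a3 vs a1: A: 0>-3, B: 7=7, C: 2>0.
a3 vs a2: A: 0>-3, B: 7=7, C: 2>-1.
a3 vs a4: A: 0=0, B: 7>3, C: 2>-2.
a3 is at least as good as every other strategy against every opponent action, so it is weakly dominant.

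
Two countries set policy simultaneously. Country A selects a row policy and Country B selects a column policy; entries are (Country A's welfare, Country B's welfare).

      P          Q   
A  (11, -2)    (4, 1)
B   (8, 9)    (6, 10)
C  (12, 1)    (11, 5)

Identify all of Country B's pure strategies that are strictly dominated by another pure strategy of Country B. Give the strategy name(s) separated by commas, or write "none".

Q strictly dominates P — A: 1>-2, B: 10>9, C: 5>1.
Q is not dominated — it holds its own against P at A (1>-2).

P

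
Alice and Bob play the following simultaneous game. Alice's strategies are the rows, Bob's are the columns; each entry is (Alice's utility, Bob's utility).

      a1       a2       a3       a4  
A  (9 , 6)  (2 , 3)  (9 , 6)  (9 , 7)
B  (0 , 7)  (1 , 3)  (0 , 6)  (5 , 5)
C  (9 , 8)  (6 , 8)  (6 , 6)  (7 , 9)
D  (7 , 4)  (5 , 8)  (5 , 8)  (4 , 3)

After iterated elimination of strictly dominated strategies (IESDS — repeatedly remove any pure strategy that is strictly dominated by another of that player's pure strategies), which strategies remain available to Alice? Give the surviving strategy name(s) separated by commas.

A

Alice's strategy B is strictly dominated by A (a1: 9>0, a2: 2>1, a3: 9>0, a4: 9>5) and is removed.
For Alice, C strictly dominates D on the remaining columns (a1: 9>7, a2: 6>5, a3: 6>5, a4: 7>4); eliminate D.
For Bob, a4 strictly dominates a1 on the remaining rows (A: 7>6, C: 9>8); eliminate a1.
Column a2 is eliminated: a4 beats it against every remaining row (A: 7>3, C: 9>8).
For Alice, A strictly dominates C on the remaining columns (a3: 9>6, a4: 9>7); eliminate C.
For Bob, a4 strictly dominates a3 on the remaining rows (A: 7>6); eliminate a3.
Among the remaining strategies, none is strictly dominated by another pure strategy of the same player, so the elimination stops.
Surviving strategies — Alice: {A}; Bob: {a4}.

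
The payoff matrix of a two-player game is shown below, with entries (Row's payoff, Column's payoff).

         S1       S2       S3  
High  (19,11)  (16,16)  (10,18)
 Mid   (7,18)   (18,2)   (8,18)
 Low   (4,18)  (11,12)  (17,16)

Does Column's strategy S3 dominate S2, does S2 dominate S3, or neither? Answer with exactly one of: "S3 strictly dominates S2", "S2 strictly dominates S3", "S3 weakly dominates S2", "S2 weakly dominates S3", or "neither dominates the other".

S3 strictly dominates S2

S3's payoffs vs S2's, by Row's action — High: 18>16, Mid: 18>2, Low: 16>12.
S3 gives a strictly higher payoff against each choice by Row, so S3 strictly dominates S2.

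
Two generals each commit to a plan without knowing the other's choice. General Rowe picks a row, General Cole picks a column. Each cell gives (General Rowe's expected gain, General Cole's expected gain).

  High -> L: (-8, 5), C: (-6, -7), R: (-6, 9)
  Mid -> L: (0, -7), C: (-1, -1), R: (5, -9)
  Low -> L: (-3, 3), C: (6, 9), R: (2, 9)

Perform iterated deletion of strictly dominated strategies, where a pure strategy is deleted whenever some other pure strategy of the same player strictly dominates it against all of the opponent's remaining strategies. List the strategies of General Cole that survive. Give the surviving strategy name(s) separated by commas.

General Rowe's strategy High is strictly dominated by Mid (L: 0>-8, C: -1>-6, R: 5>-6) and is removed.
Column L is eliminated: C beats it against every remaining row (Mid: -1>-7, Low: 9>3).
Among the remaining strategies, none is strictly dominated by another pure strategy of the same player, so the elimination stops.
Surviving strategies — General Rowe: {Mid, Low}; General Cole: {C, R}.

C, R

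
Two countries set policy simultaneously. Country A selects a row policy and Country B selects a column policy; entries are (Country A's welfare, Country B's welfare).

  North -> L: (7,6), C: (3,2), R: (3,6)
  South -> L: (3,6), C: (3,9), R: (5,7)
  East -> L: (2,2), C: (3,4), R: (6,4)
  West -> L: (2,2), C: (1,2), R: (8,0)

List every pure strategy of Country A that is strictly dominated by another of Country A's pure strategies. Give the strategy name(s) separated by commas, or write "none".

none

Nothing dominates North: South at L (7>3); East at L (7>2); West at L (7>2).
South: no other strategy beats it everywhere (North at C (3=3); East at L (3>2); West at L (3>2)).
East: no other strategy beats it everywhere (North at C (3=3); South at C (3=3); West at L (2=2)).
West: no other strategy beats it everywhere (North at R (8>3); South at R (8>5); East at L (2=2)).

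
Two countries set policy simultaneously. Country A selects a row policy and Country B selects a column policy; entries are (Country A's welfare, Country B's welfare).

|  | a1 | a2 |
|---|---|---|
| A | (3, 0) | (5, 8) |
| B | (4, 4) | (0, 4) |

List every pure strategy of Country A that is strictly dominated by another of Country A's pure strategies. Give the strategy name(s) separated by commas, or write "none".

none

Nothing dominates A: B at a2 (5>0).
B: no other strategy beats it everywhere (A at a1 (4>3)).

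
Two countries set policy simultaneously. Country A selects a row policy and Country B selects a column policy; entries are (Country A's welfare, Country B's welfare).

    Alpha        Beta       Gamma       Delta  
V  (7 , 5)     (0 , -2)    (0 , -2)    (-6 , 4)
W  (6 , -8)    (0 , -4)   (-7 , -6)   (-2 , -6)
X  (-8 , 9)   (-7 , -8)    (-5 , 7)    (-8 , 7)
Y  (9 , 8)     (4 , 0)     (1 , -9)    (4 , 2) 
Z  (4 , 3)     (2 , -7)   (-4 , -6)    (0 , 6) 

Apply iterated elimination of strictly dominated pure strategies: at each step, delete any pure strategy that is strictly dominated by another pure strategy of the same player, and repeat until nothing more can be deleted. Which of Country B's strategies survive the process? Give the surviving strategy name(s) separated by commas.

For Country A, Y strictly dominates V on the remaining columns (Alpha: 9>7, Beta: 4>0, Gamma: 1>0, Delta: 4>-6); eliminate V.
Row W is eliminated: Y beats it against every remaining column (Alpha: 9>6, Beta: 4>0, Gamma: 1>-7, Delta: 4>-2).
For Country A, Y strictly dominates X on the remaining columns (Alpha: 9>-8, Beta: 4>-7, Gamma: 1>-5, Delta: 4>-8); eliminate X.
Country A's strategy Z is strictly dominated by Y (Alpha: 9>4, Beta: 4>2, Gamma: 1>-4, Delta: 4>0) and is removed.
Country B's strategy Beta is strictly dominated by Alpha (Y: 8>0) and is removed.
Column Gamma is eliminated: Alpha beats it against every remaining row (Y: 8>-9).
For Country B, Alpha strictly dominates Delta on the remaining rows (Y: 8>2); eliminate Delta.
Among the remaining strategies, none is strictly dominated by another pure strategy of the same player, so the elimination stops.
Surviving strategies — Country A: {Y}; Country B: {Alpha}.

Alpha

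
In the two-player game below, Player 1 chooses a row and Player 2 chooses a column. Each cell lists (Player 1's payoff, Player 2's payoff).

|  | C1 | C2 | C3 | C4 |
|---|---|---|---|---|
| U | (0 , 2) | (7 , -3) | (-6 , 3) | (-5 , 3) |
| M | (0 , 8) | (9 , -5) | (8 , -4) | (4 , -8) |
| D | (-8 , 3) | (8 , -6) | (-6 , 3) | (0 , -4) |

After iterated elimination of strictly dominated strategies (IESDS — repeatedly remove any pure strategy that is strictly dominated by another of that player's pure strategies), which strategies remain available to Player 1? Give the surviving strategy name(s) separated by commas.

U, M

For Player 1, M strictly dominates D on the remaining columns (C1: 0>-8, C2: 9>8, C3: 8>-6, C4: 4>0); eliminate D.
For Player 2, C1 strictly dominates C2 on the remaining rows (U: 2>-3, M: 8>-5); eliminate C2.
Among the remaining strategies, none is strictly dominated by another pure strategy of the same player, so the elimination stops.
Surviving strategies — Player 1: {U, M}; Player 2: {C1, C3, C4}.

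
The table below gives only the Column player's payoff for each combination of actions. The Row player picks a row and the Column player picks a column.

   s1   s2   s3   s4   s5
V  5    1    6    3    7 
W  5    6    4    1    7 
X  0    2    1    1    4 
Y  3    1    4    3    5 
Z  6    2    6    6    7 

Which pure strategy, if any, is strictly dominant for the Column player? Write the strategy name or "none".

s5 vs s1: V: 7>5, W: 7>5, X: 4>0, Y: 5>3, Z: 7>6.
s5 vs s2: V: 7>1, W: 7>6, X: 4>2, Y: 5>1, Z: 7>2.
s5 vs s3: V: 7>6, W: 7>4, X: 4>1, Y: 5>4, Z: 7>6.
s5 vs s4: V: 7>3, W: 7>1, X: 4>1, Y: 5>3, Z: 7>6.
s5 strictly beats every other strategy against every opponent action, so it is strictly dominant.

s5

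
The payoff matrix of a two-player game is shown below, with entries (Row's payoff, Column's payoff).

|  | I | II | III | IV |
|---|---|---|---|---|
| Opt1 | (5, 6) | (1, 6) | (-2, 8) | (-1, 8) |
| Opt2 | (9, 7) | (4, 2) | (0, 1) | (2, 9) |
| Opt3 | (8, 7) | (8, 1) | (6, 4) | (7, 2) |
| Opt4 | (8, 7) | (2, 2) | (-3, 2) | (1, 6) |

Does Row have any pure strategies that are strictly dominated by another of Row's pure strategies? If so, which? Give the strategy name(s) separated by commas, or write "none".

Opt1 is strictly dominated by Opt2 (I: 9>5, II: 4>1, III: 0>-2, IV: 2>-1).
Opt2 is not dominated — it holds its own against Opt1 at I (9>5); Opt3 at I (9>8); Opt4 at I (9>8).
Opt3: no other strategy beats it everywhere (Opt1 at I (8>5); Opt2 at II (8>4); Opt4 at I (8=8)).
Opt4: dominated, since Opt2 does at least as well everywhere (I: 9>8, II: 4>2, III: 0>-3, IV: 2>1).

Opt1, Opt4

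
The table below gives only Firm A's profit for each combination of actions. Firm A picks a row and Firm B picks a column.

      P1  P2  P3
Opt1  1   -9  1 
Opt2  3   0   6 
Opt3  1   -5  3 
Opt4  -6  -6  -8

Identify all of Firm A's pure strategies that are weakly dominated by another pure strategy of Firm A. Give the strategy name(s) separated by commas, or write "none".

Opt2 weakly dominates Opt1 — P1: 3>1, P2: 0>-9, P3: 6>1.
Opt2: no other strategy beats it everywhere (Opt1 at P1 (3>1); Opt3 at P1 (3>1); Opt4 at P1 (3>-6)).
Opt3: dominated, since Opt2 does at least as well everywhere (P1: 3>1, P2: 0>-5, P3: 6>3).
Opt2 weakly dominates Opt4 — P1: 3>-6, P2: 0>-6, P3: 6>-8.

Opt1, Opt3, Opt4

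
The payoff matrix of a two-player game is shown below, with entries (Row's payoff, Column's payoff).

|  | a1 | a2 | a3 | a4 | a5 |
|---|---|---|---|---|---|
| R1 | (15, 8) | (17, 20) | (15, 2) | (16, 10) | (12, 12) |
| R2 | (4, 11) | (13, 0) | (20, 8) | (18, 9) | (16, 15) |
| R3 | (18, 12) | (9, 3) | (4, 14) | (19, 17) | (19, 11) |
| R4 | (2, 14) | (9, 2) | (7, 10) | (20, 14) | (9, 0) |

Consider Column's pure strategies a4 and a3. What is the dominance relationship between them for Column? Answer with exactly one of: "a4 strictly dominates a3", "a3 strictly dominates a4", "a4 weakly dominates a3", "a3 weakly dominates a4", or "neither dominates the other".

a4 strictly dominates a3

a4's payoffs vs a3's, by Row's action — R1: 10>2, R2: 9>8, R3: 17>14, R4: 14>10.
a4 gives a strictly higher payoff against each choice by Row, so a4 strictly dominates a3.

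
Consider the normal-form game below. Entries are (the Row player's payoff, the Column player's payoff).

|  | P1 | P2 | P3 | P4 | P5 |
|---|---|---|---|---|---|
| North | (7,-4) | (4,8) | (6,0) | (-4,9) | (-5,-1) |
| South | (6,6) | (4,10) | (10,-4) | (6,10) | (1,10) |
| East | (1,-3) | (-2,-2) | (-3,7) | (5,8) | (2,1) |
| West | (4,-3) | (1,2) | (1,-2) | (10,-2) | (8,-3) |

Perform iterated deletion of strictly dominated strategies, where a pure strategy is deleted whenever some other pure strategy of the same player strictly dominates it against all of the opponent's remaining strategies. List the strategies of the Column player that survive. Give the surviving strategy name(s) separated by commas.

The Row player's strategy East is strictly dominated by West (P1: 4>1, P2: 1>-2, P3: 1>-3, P4: 10>5, P5: 8>2) and is removed.
Column P1 is eliminated: P2 beats it against every remaining row (North: 8>-4, South: 10>6, West: 2>-3).
For the Column player, P2 strictly dominates P3 on the remaining rows (North: 8>0, South: 10>-4, West: 2>-2); eliminate P3.
Among the remaining strategies, none is strictly dominated by another pure strategy of the same player, so the elimination stops.
Surviving strategies — the Row player: {North, South, West}; the Column player: {P2, P4, P5}.

P2, P4, P5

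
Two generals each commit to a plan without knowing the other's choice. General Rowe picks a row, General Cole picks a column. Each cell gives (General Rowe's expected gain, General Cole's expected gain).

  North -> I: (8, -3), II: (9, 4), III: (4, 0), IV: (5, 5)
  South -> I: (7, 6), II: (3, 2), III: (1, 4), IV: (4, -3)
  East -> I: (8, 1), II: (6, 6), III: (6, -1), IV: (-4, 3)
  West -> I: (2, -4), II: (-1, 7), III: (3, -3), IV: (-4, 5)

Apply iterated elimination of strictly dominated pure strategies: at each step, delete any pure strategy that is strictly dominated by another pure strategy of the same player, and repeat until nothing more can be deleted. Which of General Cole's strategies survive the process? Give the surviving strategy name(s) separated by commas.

IV

Row South is eliminated: North beats it against every remaining column (I: 8>7, II: 9>3, III: 4>1, IV: 5>4).
For General Rowe, North strictly dominates West on the remaining columns (I: 8>2, II: 9>-1, III: 4>3, IV: 5>-4); eliminate West.
Column I is eliminated: II beats it against every remaining row (North: 4>-3, East: 6>1).
Column III is eliminated: II beats it against every remaining row (North: 4>0, East: 6>-1).
For General Rowe, North strictly dominates East on the remaining columns (II: 9>6, IV: 5>-4); eliminate East.
Column II is eliminated: IV beats it against every remaining row (North: 5>4).
Among the remaining strategies, none is strictly dominated by another pure strategy of the same player, so the elimination stops.
Surviving strategies — General Rowe: {North}; General Cole: {IV}.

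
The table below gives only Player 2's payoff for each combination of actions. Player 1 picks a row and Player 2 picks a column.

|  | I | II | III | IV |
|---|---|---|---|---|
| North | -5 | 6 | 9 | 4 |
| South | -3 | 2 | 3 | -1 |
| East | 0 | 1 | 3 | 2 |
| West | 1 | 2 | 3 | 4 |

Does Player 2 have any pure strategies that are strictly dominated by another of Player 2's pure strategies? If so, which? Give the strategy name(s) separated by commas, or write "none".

II strictly dominates I — North: 6>-5, South: 2>-3, East: 1>0, West: 2>1.
III strictly dominates II — North: 9>6, South: 3>2, East: 3>1, West: 3>2.
Nothing dominates III: I at North (9>-5); II at North (9>6); IV at North (9>4).
IV: no other strategy beats it everywhere (I at North (4>-5); II at East (2>1); III at West (4>3)).

I, II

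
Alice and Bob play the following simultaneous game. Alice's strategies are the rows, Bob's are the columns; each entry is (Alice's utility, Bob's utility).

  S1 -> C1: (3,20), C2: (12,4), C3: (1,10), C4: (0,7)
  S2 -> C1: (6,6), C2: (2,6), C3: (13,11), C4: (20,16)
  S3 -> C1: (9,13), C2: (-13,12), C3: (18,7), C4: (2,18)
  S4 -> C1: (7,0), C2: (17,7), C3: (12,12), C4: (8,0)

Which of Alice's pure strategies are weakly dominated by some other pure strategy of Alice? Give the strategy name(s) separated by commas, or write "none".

S1

S4 weakly dominates S1 — C1: 7>3, C2: 17>12, C3: 12>1, C4: 8>0.
Nothing dominates S2: S1 at C1 (6>3); S3 at C2 (2>-13); S4 at C3 (13>12).
S3 is not dominated — it holds its own against S1 at C1 (9>3); S2 at C1 (9>6); S4 at C1 (9>7).
S4: no other strategy beats it everywhere (S1 at C1 (7>3); S2 at C1 (7>6); S3 at C2 (17>-13)).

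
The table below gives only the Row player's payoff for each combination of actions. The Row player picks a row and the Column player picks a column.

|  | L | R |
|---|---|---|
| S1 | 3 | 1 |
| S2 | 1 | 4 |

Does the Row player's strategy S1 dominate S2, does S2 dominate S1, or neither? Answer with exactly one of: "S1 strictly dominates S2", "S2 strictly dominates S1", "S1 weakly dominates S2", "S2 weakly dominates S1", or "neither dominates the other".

neither dominates the other

S1's payoffs vs S2's, by the Column player's action — L: 3>1, R: 1<4.
S1 does better at L but worse at R; neither strategy dominates the other.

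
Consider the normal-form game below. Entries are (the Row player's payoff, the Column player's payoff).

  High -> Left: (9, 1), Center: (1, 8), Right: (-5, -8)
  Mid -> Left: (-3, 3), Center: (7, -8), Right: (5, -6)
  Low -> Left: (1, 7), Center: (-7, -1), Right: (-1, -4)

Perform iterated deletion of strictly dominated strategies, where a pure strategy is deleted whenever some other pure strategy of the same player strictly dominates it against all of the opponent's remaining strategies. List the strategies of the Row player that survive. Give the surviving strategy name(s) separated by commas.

Column Right is eliminated: Left beats it against every remaining row (High: 1>-8, Mid: 3>-6, Low: 7>-4).
For the Row player, High strictly dominates Low on the remaining columns (Left: 9>1, Center: 1>-7); eliminate Low.
Among the remaining strategies, none is strictly dominated by another pure strategy of the same player, so the elimination stops.
Surviving strategies — the Row player: {High, Mid}; the Column player: {Left, Center}.

High, Mid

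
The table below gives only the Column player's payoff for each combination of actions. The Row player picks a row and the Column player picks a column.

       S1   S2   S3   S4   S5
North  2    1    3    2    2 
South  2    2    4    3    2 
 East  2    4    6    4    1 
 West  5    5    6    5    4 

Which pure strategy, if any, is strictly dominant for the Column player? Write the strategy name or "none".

S3

S3 vs S1: North: 3>2, South: 4>2, East: 6>2, West: 6>5.
S3 vs S2: North: 3>1, South: 4>2, East: 6>4, West: 6>5.
S3 vs S4: North: 3>2, South: 4>3, East: 6>4, West: 6>5.
S3 vs S5: North: 3>2, South: 4>2, East: 6>1, West: 6>4.
S3 strictly beats every other strategy against every opponent action, so it is strictly dominant.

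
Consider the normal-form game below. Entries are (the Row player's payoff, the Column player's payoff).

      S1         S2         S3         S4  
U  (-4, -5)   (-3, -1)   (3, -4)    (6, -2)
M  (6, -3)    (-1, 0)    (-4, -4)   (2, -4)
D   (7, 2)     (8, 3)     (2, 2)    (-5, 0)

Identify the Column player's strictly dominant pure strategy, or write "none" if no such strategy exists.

S2 vs S1: U: -1>-5, M: 0>-3, D: 3>2.
S2 vs S3: U: -1>-4, M: 0>-4, D: 3>2.
S2 vs S4: U: -1>-2, M: 0>-4, D: 3>0.
S2 strictly beats every other strategy against every opponent action, so it is strictly dominant.

S2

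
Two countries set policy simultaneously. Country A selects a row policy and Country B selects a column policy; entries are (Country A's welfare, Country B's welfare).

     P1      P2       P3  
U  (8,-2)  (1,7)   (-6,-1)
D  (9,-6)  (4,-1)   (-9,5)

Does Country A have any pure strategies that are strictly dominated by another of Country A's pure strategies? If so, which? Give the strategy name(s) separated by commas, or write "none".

U is not dominated — it holds its own against D at P3 (-6>-9).
D: no other strategy beats it everywhere (U at P1 (9>8)).

none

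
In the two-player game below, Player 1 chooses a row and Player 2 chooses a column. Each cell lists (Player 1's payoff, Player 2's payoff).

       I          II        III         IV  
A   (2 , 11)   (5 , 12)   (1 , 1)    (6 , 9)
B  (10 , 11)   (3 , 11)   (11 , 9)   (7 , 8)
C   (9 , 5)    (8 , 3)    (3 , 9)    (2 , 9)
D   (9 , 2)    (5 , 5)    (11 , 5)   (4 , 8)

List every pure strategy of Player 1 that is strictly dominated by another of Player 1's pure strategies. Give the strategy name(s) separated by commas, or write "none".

Nothing dominates A: B at II (5>3); C at IV (6>2); D at II (5=5).
Nothing dominates B: A at I (10>2); C at I (10>9); D at I (10>9).
C is not dominated — it holds its own against A at I (9>2); B at II (8>3); D at I (9=9).
Nothing dominates D: A at I (9>2); B at II (5>3); C at I (9=9).

none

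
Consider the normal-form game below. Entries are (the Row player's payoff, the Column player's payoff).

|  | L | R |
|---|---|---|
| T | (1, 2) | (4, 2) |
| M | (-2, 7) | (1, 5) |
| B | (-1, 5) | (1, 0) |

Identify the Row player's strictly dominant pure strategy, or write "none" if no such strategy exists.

T

T vs M: L: 1>-2, R: 4>1.
T vs B: L: 1>-1, R: 4>1.
T strictly beats every other strategy against every opponent action, so it is strictly dominant.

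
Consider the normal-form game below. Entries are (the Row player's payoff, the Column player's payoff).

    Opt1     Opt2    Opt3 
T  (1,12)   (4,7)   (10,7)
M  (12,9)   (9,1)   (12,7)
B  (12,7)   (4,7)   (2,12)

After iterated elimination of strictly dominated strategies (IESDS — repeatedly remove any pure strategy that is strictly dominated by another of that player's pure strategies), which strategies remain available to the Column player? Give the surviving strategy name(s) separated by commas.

Row T is eliminated: M beats it against every remaining column (Opt1: 12>1, Opt2: 9>4, Opt3: 12>10).
The Column player's strategy Opt2 is strictly dominated by Opt3 (M: 7>1, B: 12>7) and is removed.
Among the remaining strategies, none is strictly dominated by another pure strategy of the same player, so the elimination stops.
Surviving strategies — the Row player: {M, B}; the Column player: {Opt1, Opt3}.

Opt1, Opt3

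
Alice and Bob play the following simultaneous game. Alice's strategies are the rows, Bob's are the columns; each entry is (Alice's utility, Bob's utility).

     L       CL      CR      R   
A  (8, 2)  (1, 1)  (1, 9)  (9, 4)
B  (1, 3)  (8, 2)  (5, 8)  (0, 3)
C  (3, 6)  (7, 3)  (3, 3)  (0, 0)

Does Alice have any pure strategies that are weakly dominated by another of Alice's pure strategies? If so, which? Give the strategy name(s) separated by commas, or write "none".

Nothing dominates A: B at L (8>1); C at L (8>3).
Nothing dominates B: A at CL (8>1); C at CL (8>7).
Nothing dominates C: A at CL (7>1); B at L (3>1).

none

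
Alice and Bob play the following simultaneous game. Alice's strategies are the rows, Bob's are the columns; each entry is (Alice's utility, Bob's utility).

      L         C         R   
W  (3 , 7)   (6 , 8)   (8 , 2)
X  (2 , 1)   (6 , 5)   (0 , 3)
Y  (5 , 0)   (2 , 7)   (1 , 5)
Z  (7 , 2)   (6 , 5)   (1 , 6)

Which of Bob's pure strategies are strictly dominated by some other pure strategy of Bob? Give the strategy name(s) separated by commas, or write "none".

L is strictly dominated by C (W: 8>7, X: 5>1, Y: 7>0, Z: 5>2).
C is not dominated — it holds its own against L at W (8>7); R at W (8>2).
R is not dominated — it holds its own against L at X (3>1); C at Z (6>5).

L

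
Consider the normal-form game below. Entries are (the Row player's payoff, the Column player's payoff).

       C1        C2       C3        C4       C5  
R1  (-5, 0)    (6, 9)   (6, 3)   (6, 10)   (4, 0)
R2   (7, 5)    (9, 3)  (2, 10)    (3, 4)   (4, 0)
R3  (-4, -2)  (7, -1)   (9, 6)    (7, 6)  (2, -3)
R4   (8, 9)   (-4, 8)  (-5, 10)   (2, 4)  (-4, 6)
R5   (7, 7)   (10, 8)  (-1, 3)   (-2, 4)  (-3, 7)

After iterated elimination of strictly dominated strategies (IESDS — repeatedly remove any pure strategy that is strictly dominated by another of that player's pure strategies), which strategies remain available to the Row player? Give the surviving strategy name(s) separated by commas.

R2, R3, R4, R5

For the Column player, C2 strictly dominates C5 on the remaining rows (R1: 9>0, R2: 3>0, R3: -1>-3, R4: 8>6, R5: 8>7); eliminate C5.
Row R1 is eliminated: R3 beats it against every remaining column (C1: -4>-5, C2: 7>6, C3: 9>6, C4: 7>6).
Among the remaining strategies, none is strictly dominated by another pure strategy of the same player, so the elimination stops.
Surviving strategies — the Row player: {R2, R3, R4, R5}; the Column player: {C1, C2, C3, C4}.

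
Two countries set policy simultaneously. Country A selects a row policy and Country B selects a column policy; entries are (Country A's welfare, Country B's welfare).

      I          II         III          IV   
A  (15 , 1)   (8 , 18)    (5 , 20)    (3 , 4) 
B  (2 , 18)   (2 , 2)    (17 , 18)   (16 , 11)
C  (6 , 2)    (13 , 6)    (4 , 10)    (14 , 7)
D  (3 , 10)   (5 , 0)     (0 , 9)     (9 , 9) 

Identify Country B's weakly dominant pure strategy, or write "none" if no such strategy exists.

I fails to dominate II at A (1<18).
II fails to dominate I at B (2<18).
III fails to dominate I at D (9<10).
IV fails to dominate I at B (11<18).
No single strategy dominates all the others.

none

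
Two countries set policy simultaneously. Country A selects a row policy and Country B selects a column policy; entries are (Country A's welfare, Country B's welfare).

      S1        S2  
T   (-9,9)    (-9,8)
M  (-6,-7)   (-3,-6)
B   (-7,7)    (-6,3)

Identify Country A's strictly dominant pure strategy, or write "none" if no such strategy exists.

M vs T: S1: -6>-9, S2: -3>-9.
M vs B: S1: -6>-7, S2: -3>-6.
M strictly beats every other strategy against every opponent action, so it is strictly dominant.

M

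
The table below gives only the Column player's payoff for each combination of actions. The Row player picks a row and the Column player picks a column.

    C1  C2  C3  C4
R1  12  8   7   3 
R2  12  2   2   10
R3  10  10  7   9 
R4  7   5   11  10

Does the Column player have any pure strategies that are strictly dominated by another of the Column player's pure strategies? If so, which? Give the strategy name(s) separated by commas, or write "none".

C1 is not dominated — it holds its own against C2 at R1 (12>8); C3 at R1 (12>7); C4 at R1 (12>3).
C2 is not dominated — it holds its own against C1 at R3 (10=10); C3 at R1 (8>7); C4 at R1 (8>3).
Nothing dominates C3: C1 at R4 (11>7); C2 at R2 (2=2); C4 at R1 (7>3).
Nothing dominates C4: C1 at R4 (10>7); C2 at R2 (10>2); C3 at R2 (10>2).

none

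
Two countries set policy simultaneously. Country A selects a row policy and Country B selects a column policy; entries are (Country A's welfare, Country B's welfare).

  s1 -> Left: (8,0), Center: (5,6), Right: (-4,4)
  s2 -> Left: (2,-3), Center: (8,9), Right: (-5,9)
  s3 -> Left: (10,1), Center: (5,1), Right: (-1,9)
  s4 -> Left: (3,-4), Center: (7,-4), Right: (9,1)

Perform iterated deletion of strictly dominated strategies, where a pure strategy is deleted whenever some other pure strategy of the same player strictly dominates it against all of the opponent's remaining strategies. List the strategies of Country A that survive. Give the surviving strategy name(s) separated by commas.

Country B's strategy Left is strictly dominated by Right (s1: 4>0, s2: 9>-3, s3: 9>1, s4: 1>-4) and is removed.
Row s1 is eliminated: s4 beats it against every remaining column (Center: 7>5, Right: 9>-4).
Country A's strategy s3 is strictly dominated by s4 (Center: 7>5, Right: 9>-1) and is removed.
Among the remaining strategies, none is strictly dominated by another pure strategy of the same player, so the elimination stops.
Surviving strategies — Country A: {s2, s4}; Country B: {Center, Right}.

s2, s4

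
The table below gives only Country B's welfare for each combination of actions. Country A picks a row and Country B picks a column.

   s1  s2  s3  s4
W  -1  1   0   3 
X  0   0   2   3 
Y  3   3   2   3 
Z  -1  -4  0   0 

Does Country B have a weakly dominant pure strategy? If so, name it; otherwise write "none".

s4 vs s1: W: 3>-1, X: 3>0, Y: 3=3, Z: 0>-1.
s4 vs s2: W: 3>1, X: 3>0, Y: 3=3, Z: 0>-4.
s4 vs s3: W: 3>0, X: 3>2, Y: 3>2, Z: 0=0.
s4 is at least as good as every other strategy against every opponent action, so it is weakly dominant.

s4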